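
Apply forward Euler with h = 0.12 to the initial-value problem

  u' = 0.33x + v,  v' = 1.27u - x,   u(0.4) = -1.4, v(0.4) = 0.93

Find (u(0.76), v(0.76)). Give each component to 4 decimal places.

-1.0969, 0.1569

Euler on (u,v): u_{n+1} = u_n + h·u', v_{n+1} = v_n + h·v'.
0.400000: (-1.400000, 0.930000); f=(1.062000, -2.178000) → (-1.272560, 0.668640)
0.520000: (-1.272560, 0.668640); f=(0.840240, -2.136151) → (-1.171731, 0.412302)
0.640000: (-1.171731, 0.412302); f=(0.623502, -2.128099) → (-1.096911, 0.156930)
(u(0.76), v(0.76)) ≈ (-1.0969, 0.1569)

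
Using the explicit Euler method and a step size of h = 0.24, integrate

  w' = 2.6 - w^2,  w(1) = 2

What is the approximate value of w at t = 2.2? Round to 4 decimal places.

1.6126

Euler: w_{n+1} = w_n + h·f(t_n, w_n).
t=1.000000, w=2.000000: f=-1.400000 → w ← 2.000000 + 0.24·(-1.400000) = 1.664000
t=1.240000, w=1.664000: f=-0.168896 → w ← 1.664000 + 0.24·(-0.168896) = 1.623465
t=1.480000, w=1.623465: f=-0.035638 → w ← 1.623465 + 0.24·(-0.035638) = 1.614912
t=1.720000, w=1.614912: f=-0.007940 → w ← 1.614912 + 0.24·(-0.007940) = 1.613006
t=1.960000, w=1.613006: f=-0.001789 → w ← 1.613006 + 0.24·(-0.001789) = 1.612577
w(2.2) ≈ 1.6126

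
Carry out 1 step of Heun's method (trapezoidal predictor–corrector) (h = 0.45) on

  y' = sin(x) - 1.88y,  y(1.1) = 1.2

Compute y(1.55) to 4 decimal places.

Heun: k1 = f(x_n, y_n); k2 = f(x_n + h, y_n + h·k1); y_{n+1} = y_n + (h/2)·(k1 + k2).
x=1.100000, y=1.200000:
  k1 = f(1.100000, 1.200000) = -1.364793
  k2 = f(1.550000, 0.585843) = -0.101602
  y ← 1.200000 + (0.45/2)·(-1.364793 + (-0.101602)) = 0.870061
y(1.55) ≈ 0.8701

0.8701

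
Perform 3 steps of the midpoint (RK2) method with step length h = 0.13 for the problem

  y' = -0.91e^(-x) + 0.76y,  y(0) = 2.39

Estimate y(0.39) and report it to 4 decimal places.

2.8679

Midpoint: k1 = f(x_n, y_n); k2 = f(x_n + h/2, y_n + (h/2)·k1); y_{n+1} = y_n + h·k2.
x=0.000000, y=2.390000:
  k1 = f(0.000000, 2.390000) = 0.906400
  k2 = f(0.065000, 2.448916) = 1.008445
  y ← 2.390000 + 0.13·1.008445 = 2.521098
x=0.130000, y=2.521098:
  k1 = f(0.130000, 2.521098) = 1.116968
  k2 = f(0.195000, 2.593701) = 1.222433
  y ← 2.521098 + 0.13·1.222433 = 2.680014
x=0.260000, y=2.680014:
  k1 = f(0.260000, 2.680014) = 1.335154
  k2 = f(0.325000, 2.766799) = 1.445267
  y ← 2.680014 + 0.13·1.445267 = 2.867899
y(0.39) ≈ 2.8679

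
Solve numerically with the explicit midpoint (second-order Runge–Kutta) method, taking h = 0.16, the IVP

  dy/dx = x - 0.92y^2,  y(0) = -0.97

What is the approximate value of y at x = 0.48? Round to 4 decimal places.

Midpoint: k1 = f(x_n, y_n); k2 = f(x_n + h/2, y_n + (h/2)·k1); y_{n+1} = y_n + h·k2.
x=0.000000, y=-0.970000:
  k1 = f(0.000000, -0.970000) = -0.865628
  k2 = f(0.080000, -1.039250) = -0.913638
  y ← -0.970000 + 0.16·(-0.913638) = -1.116182
x=0.160000, y=-1.116182:
  k1 = f(0.160000, -1.116182) = -0.986193
  k2 = f(0.240000, -1.195078) = -1.073953
  y ← -1.116182 + 0.16·(-1.073953) = -1.288015
x=0.320000, y=-1.288015:
  k1 = f(0.320000, -1.288015) = -1.206263
  k2 = f(0.400000, -1.384516) = -1.363533
  y ← -1.288015 + 0.16·(-1.363533) = -1.506180
y(0.48) ≈ -1.5062

-1.5062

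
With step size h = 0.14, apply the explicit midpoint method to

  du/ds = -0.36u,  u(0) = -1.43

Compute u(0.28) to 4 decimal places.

Midpoint: k1 = f(s_n, u_n); k2 = f(s_n + h/2, u_n + (h/2)·k1); u_{n+1} = u_n + h·k2.
s=0.000000, u=-1.430000:
  k1 = f(0.000000, -1.430000) = 0.514800
  k2 = f(0.070000, -1.393964) = 0.501827
  u ← -1.430000 + 0.14·0.501827 = -1.359744
s=0.140000, u=-1.359744:
  k1 = f(0.140000, -1.359744) = 0.489508
  k2 = f(0.210000, -1.325479) = 0.477172
  u ← -1.359744 + 0.14·0.477172 = -1.292940
u(0.28) ≈ -1.2929

-1.2929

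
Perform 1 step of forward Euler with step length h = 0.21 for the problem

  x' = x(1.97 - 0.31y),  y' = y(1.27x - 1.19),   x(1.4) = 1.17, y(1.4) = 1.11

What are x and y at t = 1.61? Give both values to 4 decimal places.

Euler on (x,y): x_{n+1} = x_n + h·x', y_{n+1} = y_n + h·y'.
1.400000: (1.170000, 1.110000); f=(1.902303, 0.328449) → (1.569484, 1.178974)
(x(1.61), y(1.61)) ≈ (1.5695, 1.1790)

1.5695, 1.1790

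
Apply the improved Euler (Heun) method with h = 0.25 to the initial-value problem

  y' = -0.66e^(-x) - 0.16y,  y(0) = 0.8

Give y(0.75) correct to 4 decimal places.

0.3828

Heun: k1 = f(x_n, y_n); k2 = f(x_n + h, y_n + h·k1); y_{n+1} = y_n + (h/2)·(k1 + k2).
x=0.000000, y=0.800000:
  k1 = f(0.000000, 0.800000) = -0.788000
  k2 = f(0.250000, 0.603000) = -0.610489
  y ← 0.800000 + (0.25/2)·(-0.788000 + (-0.610489)) = 0.625189
x=0.250000, y=0.625189:
  k1 = f(0.250000, 0.625189) = -0.614039
  k2 = f(0.500000, 0.471679) = -0.475779
  y ← 0.625189 + (0.25/2)·(-0.614039 + (-0.475779)) = 0.488962
x=0.500000, y=0.488962:
  k1 = f(0.500000, 0.488962) = -0.478544
  k2 = f(0.750000, 0.369326) = -0.370854
  y ← 0.488962 + (0.25/2)·(-0.478544 + (-0.370854)) = 0.382787
y(0.75) ≈ 0.3828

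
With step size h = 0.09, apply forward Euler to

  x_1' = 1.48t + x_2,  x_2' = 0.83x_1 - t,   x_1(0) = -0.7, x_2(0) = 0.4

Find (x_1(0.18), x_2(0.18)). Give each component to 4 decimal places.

-0.6207, 0.2900

Euler on (x_1,x_2): x_1_{n+1} = x_1_n + h·x_1', x_2_{n+1} = x_2_n + h·x_2'.
0.000000: (-0.700000, 0.400000); f=(0.400000, -0.581000) → (-0.664000, 0.347710)
0.090000: (-0.664000, 0.347710); f=(0.480910, -0.641120) → (-0.620718, 0.290009)
(x_1(0.18), x_2(0.18)) ≈ (-0.6207, 0.2900)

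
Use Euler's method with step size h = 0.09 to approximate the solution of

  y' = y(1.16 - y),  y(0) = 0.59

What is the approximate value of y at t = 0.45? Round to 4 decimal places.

Euler: y_{n+1} = y_n + h·f(t_n, y_n).
t=0.000000, y=0.590000: f=0.336300 → y ← 0.590000 + 0.09·0.336300 = 0.620267
t=0.090000, y=0.620267: f=0.334779 → y ← 0.620267 + 0.09·0.334779 = 0.650397
t=0.180000, y=0.650397: f=0.331444 → y ← 0.650397 + 0.09·0.331444 = 0.680227
t=0.270000, y=0.680227: f=0.326355 → y ← 0.680227 + 0.09·0.326355 = 0.709599
t=0.360000, y=0.709599: f=0.319604 → y ← 0.709599 + 0.09·0.319604 = 0.738363
y(0.45) ≈ 0.7384

0.7384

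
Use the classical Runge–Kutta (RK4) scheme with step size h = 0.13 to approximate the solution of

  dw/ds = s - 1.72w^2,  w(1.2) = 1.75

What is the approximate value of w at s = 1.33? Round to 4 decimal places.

1.3803

RK4: k1 = f(s_n, w_n); k2 = f(s_n + h/2, w_n + (h/2)·k1); k3 = f(s_n + h/2, w_n + (h/2)·k2); k4 = f(s_n + h, w_n + h·k3); w_{n+1} = w_n + (h/6)·(k1 + 2k2 + 2k3 + k4).
s=1.200000, w=1.750000:
  k1 = f(1.200000, 1.750000) = -4.067500
  k2 = f(1.265000, 1.485613) = -2.531117
  k3 = f(1.265000, 1.585477) = -3.058631
  k4 = f(1.330000, 1.352378) = -1.815753
  w ← 1.750000 + (0.13/6)·(k1 + 2k2 + 2k3 + k4) = 1.380307
w(1.33) ≈ 1.3803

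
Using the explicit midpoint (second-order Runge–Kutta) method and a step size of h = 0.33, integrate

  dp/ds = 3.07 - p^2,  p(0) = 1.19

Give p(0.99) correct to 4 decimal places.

1.6911

Midpoint: k1 = f(s_n, p_n); k2 = f(s_n + h/2, p_n + (h/2)·k1); p_{n+1} = p_n + h·k2.
s=0.000000, p=1.190000:
  k1 = f(0.000000, 1.190000) = 1.653900
  k2 = f(0.165000, 1.462893) = 0.929943
  p ← 1.190000 + 0.33·0.929943 = 1.496881
s=0.330000, p=1.496881:
  k1 = f(0.330000, 1.496881) = 0.829347
  k2 = f(0.495000, 1.633723) = 0.400948
  p ← 1.496881 + 0.33·0.400948 = 1.629194
s=0.660000, p=1.629194:
  k1 = f(0.660000, 1.629194) = 0.415727
  k2 = f(0.825000, 1.697789) = 0.187513
  p ← 1.629194 + 0.33·0.187513 = 1.691073
p(0.99) ≈ 1.6911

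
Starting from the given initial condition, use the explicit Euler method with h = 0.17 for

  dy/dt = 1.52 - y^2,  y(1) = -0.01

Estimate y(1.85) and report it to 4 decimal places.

Euler: y_{n+1} = y_n + h·f(t_n, y_n).
t=1.000000, y=-0.010000: f=1.519900 → y ← -0.010000 + 0.17·1.519900 = 0.248383
t=1.170000, y=0.248383: f=1.458306 → y ← 0.248383 + 0.17·1.458306 = 0.496295
t=1.340000, y=0.496295: f=1.273691 → y ← 0.496295 + 0.17·1.273691 = 0.712823
t=1.510000, y=0.712823: f=1.011884 → y ← 0.712823 + 0.17·1.011884 = 0.884843
t=1.680000, y=0.884843: f=0.737053 → y ← 0.884843 + 0.17·0.737053 = 1.010142
y(1.85) ≈ 1.0101

1.0101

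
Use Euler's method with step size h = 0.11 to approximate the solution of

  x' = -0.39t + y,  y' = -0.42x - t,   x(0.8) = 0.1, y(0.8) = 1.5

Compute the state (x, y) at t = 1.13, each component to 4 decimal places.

0.4453, 1.1684

Euler on (x,y): x_{n+1} = x_n + h·x', y_{n+1} = y_n + h·y'.
0.800000: (0.100000, 1.500000); f=(1.188000, -0.842000) → (0.230680, 1.407380)
0.910000: (0.230680, 1.407380); f=(1.052480, -1.006886) → (0.346453, 1.296623)
1.020000: (0.346453, 1.296623); f=(0.898823, -1.165510) → (0.445323, 1.168416)
(x(1.13), y(1.13)) ≈ (0.4453, 1.1684)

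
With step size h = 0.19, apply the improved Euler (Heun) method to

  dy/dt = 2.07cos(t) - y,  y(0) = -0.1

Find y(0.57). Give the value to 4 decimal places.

0.7791

Heun: k1 = f(t_n, y_n); k2 = f(t_n + h, y_n + h·k1); y_{n+1} = y_n + (h/2)·(k1 + k2).
t=0.000000, y=-0.100000:
  k1 = f(0.000000, -0.100000) = 2.170000
  k2 = f(0.190000, 0.312300) = 1.720449
  y ← -0.100000 + (0.19/2)·(2.170000 + 1.720449) = 0.269593
t=0.190000, y=0.269593:
  k1 = f(0.190000, 0.269593) = 1.763156
  k2 = f(0.380000, 0.604592) = 1.317743
  y ← 0.269593 + (0.19/2)·(1.763156 + 1.317743) = 0.562278
t=0.380000, y=0.562278:
  k1 = f(0.380000, 0.562278) = 1.360058
  k2 = f(0.570000, 0.820689) = 0.922046
  y ← 0.562278 + (0.19/2)·(1.360058 + 0.922046) = 0.779078
y(0.57) ≈ 0.7791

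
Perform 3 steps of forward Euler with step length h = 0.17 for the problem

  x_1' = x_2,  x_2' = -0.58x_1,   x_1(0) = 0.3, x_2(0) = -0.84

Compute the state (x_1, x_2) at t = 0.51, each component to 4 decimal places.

-0.1411, -0.8860

Euler on (x_1,x_2): x_1_{n+1} = x_1_n + h·x_1', x_2_{n+1} = x_2_n + h·x_2'.
0.000000: (0.300000, -0.840000); f=(-0.840000, -0.174000) → (0.157200, -0.869580)
0.170000: (0.157200, -0.869580); f=(-0.869580, -0.091176) → (0.009371, -0.885080)
0.340000: (0.009371, -0.885080); f=(-0.885080, -0.005435) → (-0.141092, -0.886004)
(x_1(0.51), x_2(0.51)) ≈ (-0.1411, -0.8860)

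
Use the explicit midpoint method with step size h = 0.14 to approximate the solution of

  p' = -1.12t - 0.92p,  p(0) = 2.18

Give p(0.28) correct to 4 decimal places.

1.6451

Midpoint: k1 = f(t_n, p_n); k2 = f(t_n + h/2, p_n + (h/2)·k1); p_{n+1} = p_n + h·k2.
t=0.000000, p=2.180000:
  k1 = f(0.000000, 2.180000) = -2.005600
  k2 = f(0.070000, 2.039608) = -1.954839
  p ← 2.180000 + 0.14·(-1.954839) = 1.906322
t=0.140000, p=1.906322:
  k1 = f(0.140000, 1.906322) = -1.910617
  k2 = f(0.210000, 1.772579) = -1.865973
  p ← 1.906322 + 0.14·(-1.865973) = 1.645086
p(0.28) ≈ 1.6451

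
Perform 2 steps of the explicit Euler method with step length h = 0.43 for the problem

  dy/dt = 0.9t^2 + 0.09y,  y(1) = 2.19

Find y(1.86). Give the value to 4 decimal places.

Euler: y_{n+1} = y_n + h·f(t_n, y_n).
t=1.000000, y=2.190000: f=1.097100 → y ← 2.190000 + 0.43·1.097100 = 2.661753
t=1.430000, y=2.661753: f=2.079968 → y ← 2.661753 + 0.43·2.079968 = 3.556139
y(1.86) ≈ 3.5561

3.5561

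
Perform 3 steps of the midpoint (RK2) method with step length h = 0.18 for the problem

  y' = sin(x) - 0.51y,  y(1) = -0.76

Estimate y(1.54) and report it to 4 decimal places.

Midpoint: k1 = f(x_n, y_n); k2 = f(x_n + h/2, y_n + (h/2)·k1); y_{n+1} = y_n + h·k2.
x=1.000000, y=-0.760000:
  k1 = f(1.000000, -0.760000) = 1.229071
  k2 = f(1.090000, -0.649384) = 1.217813
  y ← -0.760000 + 0.18·1.217813 = -0.540794
x=1.180000, y=-0.540794:
  k1 = f(1.180000, -0.540794) = 1.200411
  k2 = f(1.270000, -0.432757) = 1.175807
  y ← -0.540794 + 0.18·1.175807 = -0.329149
x=1.360000, y=-0.329149:
  k1 = f(1.360000, -0.329149) = 1.145730
  k2 = f(1.450000, -0.226033) = 1.107990
  y ← -0.329149 + 0.18·1.107990 = -0.129710
y(1.54) ≈ -0.1297

-0.1297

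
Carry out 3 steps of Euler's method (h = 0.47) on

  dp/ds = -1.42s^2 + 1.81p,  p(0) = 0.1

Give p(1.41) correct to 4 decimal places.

Euler: p_{n+1} = p_n + h·f(s_n, p_n).
s=0.000000, p=0.100000: f=0.181000 → p ← 0.100000 + 0.47·0.181000 = 0.185070
s=0.470000, p=0.185070: f=0.021299 → p ← 0.185070 + 0.47·0.021299 = 0.195080
s=0.940000, p=0.195080: f=-0.901616 → p ← 0.195080 + 0.47·(-0.901616) = -0.228679
p(1.41) ≈ -0.2287

-0.2287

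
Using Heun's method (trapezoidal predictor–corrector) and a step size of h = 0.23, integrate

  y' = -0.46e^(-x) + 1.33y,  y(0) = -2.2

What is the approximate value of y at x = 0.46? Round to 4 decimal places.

Heun: k1 = f(x_n, y_n); k2 = f(x_n + h, y_n + h·k1); y_{n+1} = y_n + (h/2)·(k1 + k2).
x=0.000000, y=-2.200000:
  k1 = f(0.000000, -2.200000) = -3.386000
  k2 = f(0.230000, -2.978780) = -4.327263
  y ← -2.200000 + (0.23/2)·(-3.386000 + (-4.327263)) = -3.087025
x=0.230000, y=-3.087025:
  k1 = f(0.230000, -3.087025) = -4.471229
  k2 = f(0.460000, -4.115408) = -5.763883
  y ← -3.087025 + (0.23/2)·(-4.471229 + (-5.763883)) = -4.264063
y(0.46) ≈ -4.2641

-4.2641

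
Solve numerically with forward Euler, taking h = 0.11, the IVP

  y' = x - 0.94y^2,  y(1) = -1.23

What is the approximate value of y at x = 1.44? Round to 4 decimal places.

-1.4172

Euler: y_{n+1} = y_n + h·f(x_n, y_n).
x=1.000000, y=-1.230000: f=-0.422126 → y ← -1.230000 + 0.11·(-0.422126) = -1.276434
x=1.110000, y=-1.276434: f=-0.421526 → y ← -1.276434 + 0.11·(-0.421526) = -1.322802
x=1.220000, y=-1.322802: f=-0.424816 → y ← -1.322802 + 0.11·(-0.424816) = -1.369532
x=1.330000, y=-1.369532: f=-0.433080 → y ← -1.369532 + 0.11·(-0.433080) = -1.417170
y(1.44) ≈ -1.4172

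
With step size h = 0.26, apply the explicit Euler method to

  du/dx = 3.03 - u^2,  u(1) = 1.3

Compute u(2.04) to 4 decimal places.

1.7406

Euler: u_{n+1} = u_n + h·f(x_n, u_n).
x=1.000000, u=1.300000: f=1.340000 → u ← 1.300000 + 0.26·1.340000 = 1.648400
x=1.260000, u=1.648400: f=0.312777 → u ← 1.648400 + 0.26·0.312777 = 1.729722
x=1.520000, u=1.729722: f=0.038061 → u ← 1.729722 + 0.26·0.038061 = 1.739618
x=1.780000, u=1.739618: f=0.003729 → u ← 1.739618 + 0.26·0.003729 = 1.740588
u(2.04) ≈ 1.7406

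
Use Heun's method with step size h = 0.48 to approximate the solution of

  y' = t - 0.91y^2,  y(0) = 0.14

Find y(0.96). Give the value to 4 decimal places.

Heun: k1 = f(t_n, y_n); k2 = f(t_n + h, y_n + h·k1); y_{n+1} = y_n + (h/2)·(k1 + k2).
t=0.000000, y=0.140000:
  k1 = f(0.000000, 0.140000) = -0.017836
  k2 = f(0.480000, 0.131439) = 0.464279
  y ← 0.140000 + (0.48/2)·(-0.017836 + 0.464279) = 0.247146
t=0.480000, y=0.247146:
  k1 = f(0.480000, 0.247146) = 0.424416
  k2 = f(0.960000, 0.450866) = 0.775015
  y ← 0.247146 + (0.48/2)·(0.424416 + 0.775015) = 0.535010
y(0.96) ≈ 0.5350

0.5350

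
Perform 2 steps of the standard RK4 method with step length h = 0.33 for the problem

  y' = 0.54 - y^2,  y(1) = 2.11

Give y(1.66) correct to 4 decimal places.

1.0654

RK4: k1 = f(s_n, y_n); k2 = f(s_n + h/2, y_n + (h/2)·k1); k3 = f(s_n + h/2, y_n + (h/2)·k2); k4 = f(s_n + h, y_n + h·k3); y_{n+1} = y_n + (h/6)·(k1 + 2k2 + 2k3 + k4).
s=1.000000, y=2.110000:
  k1 = f(1.000000, 2.110000) = -3.912100
  k2 = f(1.165000, 1.464503) = -1.604771
  k3 = f(1.165000, 1.845213) = -2.864811
  k4 = f(1.330000, 1.164613) = -0.816322
  y ← 2.110000 + (0.33/6)·(k1 + 2k2 + 2k3 + k4) = 1.358283
s=1.330000, y=1.358283:
  k1 = f(1.330000, 1.358283) = -1.304932
  k2 = f(1.495000, 1.142969) = -0.766378
  k3 = f(1.495000, 1.231830) = -0.977406
  k4 = f(1.660000, 1.035739) = -0.532755
  y ← 1.358283 + (0.33/6)·(k1 + 2k2 + 2k3 + k4) = 1.065394
y(1.66) ≈ 1.0654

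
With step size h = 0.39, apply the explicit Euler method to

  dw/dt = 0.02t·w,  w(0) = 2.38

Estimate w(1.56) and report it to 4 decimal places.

2.4237

Euler: w_{n+1} = w_n + h·f(t_n, w_n).
t=0.000000, w=2.380000: f=0.000000 → w ← 2.380000 + 0.39·0.000000 = 2.380000
t=0.390000, w=2.380000: f=0.018564 → w ← 2.380000 + 0.39·0.018564 = 2.387240
t=0.780000, w=2.387240: f=0.037241 → w ← 2.387240 + 0.39·0.037241 = 2.401764
t=1.170000, w=2.401764: f=0.056201 → w ← 2.401764 + 0.39·0.056201 = 2.423682
w(1.56) ≈ 2.4237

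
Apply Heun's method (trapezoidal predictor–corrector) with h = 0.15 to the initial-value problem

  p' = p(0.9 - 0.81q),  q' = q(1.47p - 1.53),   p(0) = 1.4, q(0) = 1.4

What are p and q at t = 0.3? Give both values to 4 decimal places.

Heun on (p,q): k1 = f(t_n, state_n); k2 = f(t_n + h, state_n + h·k1); state_{n+1} = state_n + (h/2)·(k1 + k2).
0.000000: (1.400000, 1.400000)
  k1 = (-0.327600, 0.739200)
  predictor → (1.350860, 1.510880)
  k2 = (-0.437426, 0.688605)
  → (1.342623, 1.507085)
0.150000: (1.342623, 1.507085)
  k1 = (-0.430632, 0.668627)
  predictor → (1.278028, 1.607379)
  k2 = (-0.513738, 0.560496)
  → (1.271795, 1.599270)
(p(0.3), q(0.3)) ≈ (1.2718, 1.5993)

1.2718, 1.5993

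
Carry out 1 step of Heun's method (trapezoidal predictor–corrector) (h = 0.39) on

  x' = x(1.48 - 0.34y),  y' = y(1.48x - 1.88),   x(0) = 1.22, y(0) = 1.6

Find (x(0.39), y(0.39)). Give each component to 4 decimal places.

1.7518, 1.7539

Heun on (x,y): k1 = f(t_n, state_n); k2 = f(t_n + h, state_n + h·k1); state_{n+1} = state_n + (h/2)·(k1 + k2).
0.000000: (1.220000, 1.600000)
  k1 = (1.141920, -0.119040)
  predictor → (1.665349, 1.553574)
  k2 = (1.585054, 0.908400)
  → (1.751760, 1.753925)
(x(0.39), y(0.39)) ≈ (1.7518, 1.7539)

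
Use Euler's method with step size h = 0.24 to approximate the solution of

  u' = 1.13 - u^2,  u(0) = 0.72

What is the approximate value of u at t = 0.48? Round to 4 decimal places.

0.9577

Euler: u_{n+1} = u_n + h·f(t_n, u_n).
t=0.000000, u=0.720000: f=0.611600 → u ← 0.720000 + 0.24·0.611600 = 0.866784
t=0.240000, u=0.866784: f=0.378685 → u ← 0.866784 + 0.24·0.378685 = 0.957669
u(0.48) ≈ 0.9577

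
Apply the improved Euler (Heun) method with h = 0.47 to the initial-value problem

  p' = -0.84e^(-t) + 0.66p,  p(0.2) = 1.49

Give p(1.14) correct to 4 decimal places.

Heun: k1 = f(t_n, p_n); k2 = f(t_n + h, p_n + h·k1); p_{n+1} = p_n + (h/2)·(k1 + k2).
t=0.200000, p=1.490000:
  k1 = f(0.200000, 1.490000) = 0.295666
  k2 = f(0.670000, 1.628963) = 0.645280
  p ← 1.490000 + (0.47/2)·(0.295666 + 0.645280) = 1.711122
t=0.670000, p=1.711122:
  k1 = f(0.670000, 1.711122) = 0.699506
  k2 = f(1.140000, 2.039890) = 1.077679
  p ← 1.711122 + (0.47/2)·(0.699506 + 1.077679) = 2.128761
p(1.14) ≈ 2.1288

2.1288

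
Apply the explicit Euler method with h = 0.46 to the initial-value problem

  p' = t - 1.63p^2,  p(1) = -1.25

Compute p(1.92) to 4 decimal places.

Euler: p_{n+1} = p_n + h·f(t_n, p_n).
t=1.000000, p=-1.250000: f=-1.546875 → p ← -1.250000 + 0.46·(-1.546875) = -1.961562
t=1.460000, p=-1.961562: f=-4.811796 → p ← -1.961562 + 0.46·(-4.811796) = -4.174989
p(1.92) ≈ -4.1750

-4.1750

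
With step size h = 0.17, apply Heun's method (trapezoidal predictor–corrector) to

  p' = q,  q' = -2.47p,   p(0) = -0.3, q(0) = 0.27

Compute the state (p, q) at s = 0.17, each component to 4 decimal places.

-0.2434, 0.3863

Heun on (p,q): k1 = f(s_n, state_n); k2 = f(s_n + h, state_n + h·k1); state_{n+1} = state_n + (h/2)·(k1 + k2).
0.000000: (-0.300000, 0.270000)
  k1 = (0.270000, 0.741000)
  predictor → (-0.254100, 0.395970)
  k2 = (0.395970, 0.627627)
  → (-0.243393, 0.386333)
(p(0.17), q(0.17)) ≈ (-0.2434, 0.3863)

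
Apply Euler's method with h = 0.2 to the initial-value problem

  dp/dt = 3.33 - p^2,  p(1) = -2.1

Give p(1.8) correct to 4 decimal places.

Euler: p_{n+1} = p_n + h·f(t_n, p_n).
t=1.000000, p=-2.100000: f=-1.080000 → p ← -2.100000 + 0.2·(-1.080000) = -2.316000
t=1.200000, p=-2.316000: f=-2.033856 → p ← -2.316000 + 0.2·(-2.033856) = -2.722771
t=1.400000, p=-2.722771: f=-4.083483 → p ← -2.722771 + 0.2·(-4.083483) = -3.539468
t=1.600000, p=-3.539468: f=-9.197832 → p ← -3.539468 + 0.2·(-9.197832) = -5.379034
p(1.8) ≈ -5.3790

-5.3790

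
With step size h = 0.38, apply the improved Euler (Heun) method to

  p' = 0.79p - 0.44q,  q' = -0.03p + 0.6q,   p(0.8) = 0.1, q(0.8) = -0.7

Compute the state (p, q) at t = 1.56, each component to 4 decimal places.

Heun on (p,q): k1 = f(t_n, state_n); k2 = f(t_n + h, state_n + h·k1); state_{n+1} = state_n + (h/2)·(k1 + k2).
0.800000: (0.100000, -0.700000)
  k1 = (0.387000, -0.423000)
  predictor → (0.247060, -0.860740)
  k2 = (0.573903, -0.523856)
  → (0.282572, -0.879903)
1.180000: (0.282572, -0.879903)
  k1 = (0.610389, -0.536419)
  predictor → (0.514519, -1.083742)
  k2 = (0.883317, -0.665681)
  → (0.566376, -1.108301)
(p(1.56), q(1.56)) ≈ (0.5664, -1.1083)

0.5664, -1.1083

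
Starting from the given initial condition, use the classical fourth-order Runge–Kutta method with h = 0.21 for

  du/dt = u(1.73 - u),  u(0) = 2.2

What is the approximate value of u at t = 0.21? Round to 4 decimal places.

RK4: k1 = f(t_n, u_n); k2 = f(t_n + h/2, u_n + (h/2)·k1); k3 = f(t_n + h/2, u_n + (h/2)·k2); k4 = f(t_n + h, u_n + h·k3); u_{n+1} = u_n + (h/6)·(k1 + 2k2 + 2k3 + k4).
t=0.000000, u=2.200000:
  k1 = f(0.000000, 2.200000) = -1.034000
  k2 = f(0.105000, 2.091430) = -0.755906
  k3 = f(0.105000, 2.120630) = -0.828381
  k4 = f(0.210000, 2.026040) = -0.599789
  u ← 2.200000 + (0.21/6)·(k1 + 2k2 + 2k3 + k4) = 2.031917
u(0.21) ≈ 2.0319

2.0319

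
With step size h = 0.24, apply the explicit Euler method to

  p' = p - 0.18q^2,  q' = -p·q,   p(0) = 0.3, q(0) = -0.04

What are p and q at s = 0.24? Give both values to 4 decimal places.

0.3719, -0.0371

Euler on (p,q): p_{n+1} = p_n + h·p', q_{n+1} = q_n + h·q'.
0.000000: (0.300000, -0.040000); f=(0.299712, 0.012000) → (0.371931, -0.037120)
(p(0.24), q(0.24)) ≈ (0.3719, -0.0371)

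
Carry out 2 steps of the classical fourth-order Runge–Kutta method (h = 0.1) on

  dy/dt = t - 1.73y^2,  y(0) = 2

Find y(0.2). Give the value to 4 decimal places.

1.1972

RK4: k1 = f(t_n, y_n); k2 = f(t_n + h/2, y_n + (h/2)·k1); k3 = f(t_n + h/2, y_n + (h/2)·k2); k4 = f(t_n + h, y_n + h·k3); y_{n+1} = y_n + (h/6)·(k1 + 2k2 + 2k3 + k4).
t=0.000000, y=2.000000:
  k1 = f(0.000000, 2.000000) = -6.920000
  k2 = f(0.050000, 1.654000) = -4.682789
  k3 = f(0.050000, 1.765861) = -5.344596
  k4 = f(0.100000, 1.465540) = -3.615709
  y ← 2.000000 + (0.1/6)·(k1 + 2k2 + 2k3 + k4) = 1.490159
t=0.100000, y=1.490159:
  k1 = f(0.100000, 1.490159) = -3.741591
  k2 = f(0.150000, 1.303079) = -2.787566
  k3 = f(0.150000, 1.350780) = -3.006571
  k4 = f(0.200000, 1.189502) = -2.247801
  y ← 1.490159 + (0.1/6)·(k1 + 2k2 + 2k3 + k4) = 1.197198
y(0.2) ≈ 1.1972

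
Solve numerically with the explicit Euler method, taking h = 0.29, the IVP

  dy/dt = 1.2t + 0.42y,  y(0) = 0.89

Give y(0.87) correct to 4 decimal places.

1.5715

Euler: y_{n+1} = y_n + h·f(t_n, y_n).
t=0.000000, y=0.890000: f=0.373800 → y ← 0.890000 + 0.29·0.373800 = 0.998402
t=0.290000, y=0.998402: f=0.767329 → y ← 0.998402 + 0.29·0.767329 = 1.220927
t=0.580000, y=1.220927: f=1.208789 → y ← 1.220927 + 0.29·1.208789 = 1.571476
y(0.87) ≈ 1.5715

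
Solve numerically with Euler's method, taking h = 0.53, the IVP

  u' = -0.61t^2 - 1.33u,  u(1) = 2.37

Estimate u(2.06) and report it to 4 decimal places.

Euler: u_{n+1} = u_n + h·f(t_n, u_n).
t=1.000000, u=2.370000: f=-3.762100 → u ← 2.370000 + 0.53·(-3.762100) = 0.376087
t=1.530000, u=0.376087: f=-1.928145 → u ← 0.376087 + 0.53·(-1.928145) = -0.645830
u(2.06) ≈ -0.6458

-0.6458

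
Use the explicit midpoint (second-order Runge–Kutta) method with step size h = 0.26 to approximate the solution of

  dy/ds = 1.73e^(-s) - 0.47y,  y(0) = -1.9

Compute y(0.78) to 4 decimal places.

-0.5609

Midpoint: k1 = f(s_n, y_n); k2 = f(s_n + h/2, y_n + (h/2)·k1); y_{n+1} = y_n + h·k2.
s=0.000000, y=-1.900000:
  k1 = f(0.000000, -1.900000) = 2.623000
  k2 = f(0.130000, -1.559010) = 2.251840
  y ← -1.900000 + 0.26·2.251840 = -1.314522
s=0.260000, y=-1.314522:
  k1 = f(0.260000, -1.314522) = 1.951744
  k2 = f(0.390000, -1.060795) = 1.669882
  y ← -1.314522 + 0.26·1.669882 = -0.880352
s=0.520000, y=-0.880352:
  k1 = f(0.520000, -0.880352) = 1.442286
  k2 = f(0.650000, -0.692855) = 1.228781
  y ← -0.880352 + 0.26·1.228781 = -0.560869
y(0.78) ≈ -0.5609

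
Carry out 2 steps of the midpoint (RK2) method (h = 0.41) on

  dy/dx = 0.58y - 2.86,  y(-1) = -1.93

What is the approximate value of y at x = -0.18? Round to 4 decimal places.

-6.0668

Midpoint: k1 = f(x_n, y_n); k2 = f(x_n + h/2, y_n + (h/2)·k1); y_{n+1} = y_n + h·k2.
x=-1.000000, y=-1.930000:
  k1 = f(-1.000000, -1.930000) = -3.979400
  k2 = f(-0.795000, -2.745777) = -4.452551
  y ← -1.930000 + 0.41·(-4.452551) = -3.755546
x=-0.590000, y=-3.755546:
  k1 = f(-0.590000, -3.755546) = -5.038217
  k2 = f(-0.385000, -4.788380) = -5.637260
  y ← -3.755546 + 0.41·(-5.637260) = -6.066823
y(-0.18) ≈ -6.0668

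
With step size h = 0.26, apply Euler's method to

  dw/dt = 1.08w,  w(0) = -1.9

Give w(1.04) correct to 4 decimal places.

-5.1130

Euler: w_{n+1} = w_n + h·f(t_n, w_n).
t=0.000000, w=-1.900000: f=-2.052000 → w ← -1.900000 + 0.26·(-2.052000) = -2.433520
t=0.260000, w=-2.433520: f=-2.628202 → w ← -2.433520 + 0.26·(-2.628202) = -3.116852
t=0.520000, w=-3.116852: f=-3.366201 → w ← -3.116852 + 0.26·(-3.366201) = -3.992065
t=0.780000, w=-3.992065: f=-4.311430 → w ← -3.992065 + 0.26·(-4.311430) = -5.113036
w(1.04) ≈ -5.1130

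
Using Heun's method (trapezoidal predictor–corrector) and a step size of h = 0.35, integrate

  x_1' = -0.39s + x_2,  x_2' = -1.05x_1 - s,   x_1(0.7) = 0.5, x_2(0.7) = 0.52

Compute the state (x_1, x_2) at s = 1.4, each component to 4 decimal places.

0.2296, -0.5684

Heun on (x_1,x_2): k1 = f(s_n, state_n); k2 = f(s_n + h, state_n + h·k1); state_{n+1} = state_n + (h/2)·(k1 + k2).
0.700000: (0.500000, 0.520000)
  k1 = (0.247000, -1.225000)
  predictor → (0.586450, 0.091250)
  k2 = (-0.318250, -1.665772)
  → (0.487531, 0.014115)
1.050000: (0.487531, 0.014115)
  k1 = (-0.395385, -1.561908)
  predictor → (0.349146, -0.532553)
  k2 = (-1.078553, -1.766604)
  → (0.229592, -0.568375)
(x_1(1.4), x_2(1.4)) ≈ (0.2296, -0.5684)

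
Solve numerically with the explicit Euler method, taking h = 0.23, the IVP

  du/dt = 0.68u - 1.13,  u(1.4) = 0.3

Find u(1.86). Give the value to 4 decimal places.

-0.1593

Euler: u_{n+1} = u_n + h·f(t_n, u_n).
t=1.400000, u=0.300000: f=-0.926000 → u ← 0.300000 + 0.23·(-0.926000) = 0.087020
t=1.630000, u=0.087020: f=-1.070826 → u ← 0.087020 + 0.23·(-1.070826) = -0.159270
u(1.86) ≈ -0.1593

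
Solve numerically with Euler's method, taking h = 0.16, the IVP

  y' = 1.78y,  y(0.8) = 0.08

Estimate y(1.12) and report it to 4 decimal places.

0.1321

Euler: y_{n+1} = y_n + h·f(t_n, y_n).
t=0.800000, y=0.080000: f=0.142400 → y ← 0.080000 + 0.16·0.142400 = 0.102784
t=0.960000, y=0.102784: f=0.182956 → y ← 0.102784 + 0.16·0.182956 = 0.132057
y(1.12) ≈ 0.1321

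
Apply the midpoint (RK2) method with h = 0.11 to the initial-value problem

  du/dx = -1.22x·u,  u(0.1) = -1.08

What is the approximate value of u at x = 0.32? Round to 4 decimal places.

-1.0206

Midpoint: k1 = f(x_n, u_n); k2 = f(x_n + h/2, u_n + (h/2)·k1); u_{n+1} = u_n + h·k2.
x=0.100000, u=-1.080000:
  k1 = f(0.100000, -1.080000) = 0.131760
  k2 = f(0.155000, -1.072753) = 0.202858
  u ← -1.080000 + 0.11·0.202858 = -1.057686
x=0.210000, u=-1.057686:
  k1 = f(0.210000, -1.057686) = 0.270979
  k2 = f(0.265000, -1.042782) = 0.337131
  u ← -1.057686 + 0.11·0.337131 = -1.020601
u(0.32) ≈ -1.0206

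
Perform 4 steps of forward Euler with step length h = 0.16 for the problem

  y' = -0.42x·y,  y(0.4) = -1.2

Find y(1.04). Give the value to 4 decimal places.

-1.0062

Euler: y_{n+1} = y_n + h·f(x_n, y_n).
x=0.400000, y=-1.200000: f=0.201600 → y ← -1.200000 + 0.16·0.201600 = -1.167744
x=0.560000, y=-1.167744: f=0.274653 → y ← -1.167744 + 0.16·0.274653 = -1.123799
x=0.720000, y=-1.123799: f=0.339837 → y ← -1.123799 + 0.16·0.339837 = -1.069426
x=0.880000, y=-1.069426: f=0.395260 → y ← -1.069426 + 0.16·0.395260 = -1.006184
y(1.04) ≈ -1.0062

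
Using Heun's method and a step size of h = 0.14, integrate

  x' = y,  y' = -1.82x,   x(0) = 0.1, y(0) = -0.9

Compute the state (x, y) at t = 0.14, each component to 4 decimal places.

Heun on (x,y): k1 = f(t_n, state_n); k2 = f(t_n + h, state_n + h·k1); state_{n+1} = state_n + (h/2)·(k1 + k2).
0.000000: (0.100000, -0.900000)
  k1 = (-0.900000, -0.182000)
  predictor → (-0.026000, -0.925480)
  k2 = (-0.925480, 0.047320)
  → (-0.027784, -0.909428)
(x(0.14), y(0.14)) ≈ (-0.0278, -0.9094)

-0.0278, -0.9094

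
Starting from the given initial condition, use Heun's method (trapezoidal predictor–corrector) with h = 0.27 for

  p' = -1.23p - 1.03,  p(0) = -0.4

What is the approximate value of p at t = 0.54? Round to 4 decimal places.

-0.6087

Heun: k1 = f(t_n, p_n); k2 = f(t_n + h, p_n + h·k1); p_{n+1} = p_n + (h/2)·(k1 + k2).
t=0.000000, p=-0.400000:
  k1 = f(0.000000, -0.400000) = -0.538000
  k2 = f(0.270000, -0.545260) = -0.359330
  p ← -0.400000 + (0.27/2)·(-0.538000 + (-0.359330)) = -0.521140
t=0.270000, p=-0.521140:
  k1 = f(0.270000, -0.521140) = -0.388998
  k2 = f(0.540000, -0.626169) = -0.259812
  p ← -0.521140 + (0.27/2)·(-0.388998 + (-0.259812)) = -0.608729
p(0.54) ≈ -0.6087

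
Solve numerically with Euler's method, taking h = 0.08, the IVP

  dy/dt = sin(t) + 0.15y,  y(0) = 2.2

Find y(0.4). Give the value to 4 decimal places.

Euler: y_{n+1} = y_n + h·f(t_n, y_n).
t=0.000000, y=2.200000: f=0.330000 → y ← 2.200000 + 0.08·0.330000 = 2.226400
t=0.080000, y=2.226400: f=0.413875 → y ← 2.226400 + 0.08·0.413875 = 2.259510
t=0.160000, y=2.259510: f=0.498245 → y ← 2.259510 + 0.08·0.498245 = 2.299370
t=0.240000, y=2.299370: f=0.582608 → y ← 2.299370 + 0.08·0.582608 = 2.345978
t=0.320000, y=2.345978: f=0.666463 → y ← 2.345978 + 0.08·0.666463 = 2.399295
y(0.4) ≈ 2.3993

2.3993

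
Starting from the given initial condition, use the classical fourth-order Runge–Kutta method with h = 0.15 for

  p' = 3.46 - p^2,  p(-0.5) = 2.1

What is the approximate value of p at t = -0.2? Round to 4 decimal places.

RK4: k1 = f(t_n, p_n); k2 = f(t_n + h/2, p_n + (h/2)·k1); k3 = f(t_n + h/2, p_n + (h/2)·k2); k4 = f(t_n + h, p_n + h·k3); p_{n+1} = p_n + (h/6)·(k1 + 2k2 + 2k3 + k4).
t=-0.500000, p=2.100000:
  k1 = f(-0.500000, 2.100000) = -0.950000
  k2 = f(-0.425000, 2.028750) = -0.655827
  k3 = f(-0.425000, 2.050813) = -0.745834
  k4 = f(-0.350000, 1.988125) = -0.492641
  p ← 2.100000 + (0.15/6)·(k1 + 2k2 + 2k3 + k4) = 1.993851
t=-0.350000, p=1.993851:
  k1 = f(-0.350000, 1.993851) = -0.515442
  k2 = f(-0.275000, 1.955193) = -0.362779
  k3 = f(-0.275000, 1.966643) = -0.407683
  k4 = f(-0.200000, 1.932699) = -0.275324
  p ← 1.993851 + (0.15/6)·(k1 + 2k2 + 2k3 + k4) = 1.935559
p(-0.2) ≈ 1.9356

1.9356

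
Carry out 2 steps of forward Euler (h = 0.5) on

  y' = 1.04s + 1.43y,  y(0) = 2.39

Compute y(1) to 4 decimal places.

Euler: y_{n+1} = y_n + h·f(s_n, y_n).
s=0.000000, y=2.390000: f=3.417700 → y ← 2.390000 + 0.5·3.417700 = 4.098850
s=0.500000, y=4.098850: f=6.381355 → y ← 4.098850 + 0.5·6.381355 = 7.289528
y(1) ≈ 7.2895

7.2895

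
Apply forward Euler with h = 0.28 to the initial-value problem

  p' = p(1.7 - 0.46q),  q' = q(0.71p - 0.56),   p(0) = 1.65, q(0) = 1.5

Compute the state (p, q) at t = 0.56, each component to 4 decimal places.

2.6452, 2.2206

Euler on (p,q): p_{n+1} = p_n + h·p', q_{n+1} = q_n + h·q'.
0.000000: (1.650000, 1.500000); f=(1.666500, 0.917250) → (2.116620, 1.756830)
0.280000: (2.116620, 1.756830); f=(1.887725, 1.656340) → (2.645183, 2.220605)
(p(0.56), q(0.56)) ≈ (2.6452, 2.2206)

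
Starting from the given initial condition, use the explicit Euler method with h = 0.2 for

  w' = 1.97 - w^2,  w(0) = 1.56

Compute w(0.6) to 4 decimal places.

Euler: w_{n+1} = w_n + h·f(t_n, w_n).
t=0.000000, w=1.560000: f=-0.463600 → w ← 1.560000 + 0.2·(-0.463600) = 1.467280
t=0.200000, w=1.467280: f=-0.182911 → w ← 1.467280 + 0.2·(-0.182911) = 1.430698
t=0.400000, w=1.430698: f=-0.076896 → w ← 1.430698 + 0.2·(-0.076896) = 1.415319
w(0.6) ≈ 1.4153

1.4153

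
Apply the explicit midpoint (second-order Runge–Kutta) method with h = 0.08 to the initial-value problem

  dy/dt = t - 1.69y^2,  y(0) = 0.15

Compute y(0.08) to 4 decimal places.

Midpoint: k1 = f(t_n, y_n); k2 = f(t_n + h/2, y_n + (h/2)·k1); y_{n+1} = y_n + h·k2.
t=0.000000, y=0.150000:
  k1 = f(0.000000, 0.150000) = -0.038025
  k2 = f(0.040000, 0.148479) = 0.002742
  y ← 0.150000 + 0.08·0.002742 = 0.150219
y(0.08) ≈ 0.1502

0.1502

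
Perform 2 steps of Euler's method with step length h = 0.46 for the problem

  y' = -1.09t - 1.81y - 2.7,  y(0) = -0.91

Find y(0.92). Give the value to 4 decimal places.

-1.7061

Euler: y_{n+1} = y_n + h·f(t_n, y_n).
t=0.000000, y=-0.910000: f=-1.052900 → y ← -0.910000 + 0.46·(-1.052900) = -1.394334
t=0.460000, y=-1.394334: f=-0.677655 → y ← -1.394334 + 0.46·(-0.677655) = -1.706056
y(0.92) ≈ -1.7061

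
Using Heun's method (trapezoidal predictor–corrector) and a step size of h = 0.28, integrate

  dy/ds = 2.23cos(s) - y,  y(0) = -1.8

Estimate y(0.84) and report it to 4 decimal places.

0.2785

Heun: k1 = f(s_n, y_n); k2 = f(s_n + h, y_n + h·k1); y_{n+1} = y_n + (h/2)·(k1 + k2).
s=0.000000, y=-1.800000:
  k1 = f(0.000000, -1.800000) = 4.030000
  k2 = f(0.280000, -0.671600) = 2.814754
  y ← -1.800000 + (0.28/2)·(4.030000 + 2.814754) = -0.841734
s=0.280000, y=-0.841734:
  k1 = f(0.280000, -0.841734) = 2.984888
  k2 = f(0.560000, -0.005966) = 1.895345
  y ← -0.841734 + (0.28/2)·(2.984888 + 1.895345) = -0.158502
s=0.560000, y=-0.158502:
  k1 = f(0.560000, -0.158502) = 2.047881
  k2 = f(0.840000, 0.414905) = 1.073537
  y ← -0.158502 + (0.28/2)·(2.047881 + 1.073537) = 0.278497
y(0.84) ≈ 0.2785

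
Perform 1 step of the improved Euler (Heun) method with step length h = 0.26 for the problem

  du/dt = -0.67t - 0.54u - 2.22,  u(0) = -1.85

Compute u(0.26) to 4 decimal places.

-2.1678

Heun: k1 = f(t_n, u_n); k2 = f(t_n + h, u_n + h·k1); u_{n+1} = u_n + (h/2)·(k1 + k2).
t=0.000000, u=-1.850000:
  k1 = f(0.000000, -1.850000) = -1.221000
  k2 = f(0.260000, -2.167460) = -1.223772
  u ← -1.850000 + (0.26/2)·(-1.221000 + (-1.223772)) = -2.167820
u(0.26) ≈ -2.1678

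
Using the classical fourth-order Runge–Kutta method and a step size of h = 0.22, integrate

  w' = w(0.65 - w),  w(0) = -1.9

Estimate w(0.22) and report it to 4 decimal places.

RK4: k1 = f(x_n, w_n); k2 = f(x_n + h/2, w_n + (h/2)·k1); k3 = f(x_n + h/2, w_n + (h/2)·k2); k4 = f(x_n + h, w_n + h·k3); w_{n+1} = w_n + (h/6)·(k1 + 2k2 + 2k3 + k4).
x=0.000000, w=-1.900000:
  k1 = f(0.000000, -1.900000) = -4.845000
  k2 = f(0.110000, -2.432950) = -7.500663
  k3 = f(0.110000, -2.725073) = -9.197320
  k4 = f(0.220000, -3.923410) = -17.943366
  w ← -1.900000 + (0.22/6)·(k1 + 2k2 + 2k3 + k4) = -3.960092
w(0.22) ≈ -3.9601

-3.9601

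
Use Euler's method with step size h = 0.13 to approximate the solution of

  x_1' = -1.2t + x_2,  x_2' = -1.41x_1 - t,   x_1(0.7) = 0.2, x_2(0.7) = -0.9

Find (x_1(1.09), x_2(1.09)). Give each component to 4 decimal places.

Euler on (x_1,x_2): x_1_{n+1} = x_1_n + h·x_1', x_2_{n+1} = x_2_n + h·x_2'.
0.700000: (0.200000, -0.900000); f=(-1.740000, -0.982000) → (-0.026200, -1.027660)
0.830000: (-0.026200, -1.027660); f=(-2.023660, -0.793058) → (-0.289276, -1.130758)
0.960000: (-0.289276, -1.130758); f=(-2.282758, -0.552121) → (-0.586034, -1.202533)
(x_1(1.09), x_2(1.09)) ≈ (-0.5860, -1.2025)

-0.5860, -1.2025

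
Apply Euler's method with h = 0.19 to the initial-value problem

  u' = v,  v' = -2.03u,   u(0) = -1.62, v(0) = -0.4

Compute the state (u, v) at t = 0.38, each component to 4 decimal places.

Euler on (u,v): u_{n+1} = u_n + h·u', v_{n+1} = v_n + h·v'.
0.000000: (-1.620000, -0.400000); f=(-0.400000, 3.288600) → (-1.696000, 0.224834)
0.190000: (-1.696000, 0.224834); f=(0.224834, 3.442880) → (-1.653282, 0.878981)
(u(0.38), v(0.38)) ≈ (-1.6533, 0.8790)

-1.6533, 0.8790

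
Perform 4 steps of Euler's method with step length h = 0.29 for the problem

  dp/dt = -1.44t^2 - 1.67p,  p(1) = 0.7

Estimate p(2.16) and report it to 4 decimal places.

Euler: p_{n+1} = p_n + h·f(t_n, p_n).
t=1.000000, p=0.700000: f=-2.609000 → p ← 0.700000 + 0.29·(-2.609000) = -0.056610
t=1.290000, p=-0.056610: f=-2.301765 → p ← -0.056610 + 0.29·(-2.301765) = -0.724122
t=1.580000, p=-0.724122: f=-2.385532 → p ← -0.724122 + 0.29·(-2.385532) = -1.415926
t=1.870000, p=-1.415926: f=-2.670939 → p ← -1.415926 + 0.29·(-2.670939) = -2.190499
p(2.16) ≈ -2.1905

-2.1905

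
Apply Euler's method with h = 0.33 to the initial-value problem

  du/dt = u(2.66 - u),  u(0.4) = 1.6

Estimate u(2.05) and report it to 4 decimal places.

Euler: u_{n+1} = u_n + h·f(t_n, u_n).
t=0.400000, u=1.600000: f=1.696000 → u ← 1.600000 + 0.33·1.696000 = 2.159680
t=0.730000, u=2.159680: f=1.080531 → u ← 2.159680 + 0.33·1.080531 = 2.516255
t=1.060000, u=2.516255: f=0.361698 → u ← 2.516255 + 0.33·0.361698 = 2.635616
t=1.390000, u=2.635616: f=0.064268 → u ← 2.635616 + 0.33·0.064268 = 2.656824
t=1.720000, u=2.656824: f=0.008438 → u ← 2.656824 + 0.33·0.008438 = 2.659609
u(2.05) ≈ 2.6596

2.6596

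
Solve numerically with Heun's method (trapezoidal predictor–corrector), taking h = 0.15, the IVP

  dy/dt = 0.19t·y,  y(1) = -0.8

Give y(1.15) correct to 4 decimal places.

Heun: k1 = f(t_n, y_n); k2 = f(t_n + h, y_n + h·k1); y_{n+1} = y_n + (h/2)·(k1 + k2).
t=1.000000, y=-0.800000:
  k1 = f(1.000000, -0.800000) = -0.152000
  k2 = f(1.150000, -0.822800) = -0.179782
  y ← -0.800000 + (0.15/2)·(-0.152000 + (-0.179782)) = -0.824884
y(1.15) ≈ -0.8249

-0.8249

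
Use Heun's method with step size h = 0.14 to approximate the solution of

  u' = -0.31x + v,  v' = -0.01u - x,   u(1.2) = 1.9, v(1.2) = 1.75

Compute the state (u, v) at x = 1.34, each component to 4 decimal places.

Heun on (u,v): k1 = f(x_n, state_n); k2 = f(x_n + h, state_n + h·k1); state_{n+1} = state_n + (h/2)·(k1 + k2).
1.200000: (1.900000, 1.750000)
  k1 = (1.378000, -1.219000)
  predictor → (2.092920, 1.579340)
  k2 = (1.163940, -1.360929)
  → (2.077936, 1.569405)
(u(1.34), v(1.34)) ≈ (2.0779, 1.5694)

2.0779, 1.5694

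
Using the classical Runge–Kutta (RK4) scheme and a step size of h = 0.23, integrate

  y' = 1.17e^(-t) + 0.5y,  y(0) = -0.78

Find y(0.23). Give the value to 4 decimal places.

-0.6197

RK4: k1 = f(t_n, y_n); k2 = f(t_n + h/2, y_n + (h/2)·k1); k3 = f(t_n + h/2, y_n + (h/2)·k2); k4 = f(t_n + h, y_n + h·k3); y_{n+1} = y_n + (h/6)·(k1 + 2k2 + 2k3 + k4).
t=0.000000, y=-0.780000:
  k1 = f(0.000000, -0.780000) = 0.780000
  k2 = f(0.115000, -0.690300) = 0.697748
  k3 = f(0.115000, -0.699759) = 0.693019
  k4 = f(0.230000, -0.620606) = 0.619301
  y ← -0.780000 + (0.23/6)·(k1 + 2k2 + 2k3 + k4) = -0.619735
y(0.23) ≈ -0.6197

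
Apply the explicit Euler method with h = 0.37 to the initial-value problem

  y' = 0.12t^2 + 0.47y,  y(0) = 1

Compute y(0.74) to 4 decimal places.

1.3841

Euler: y_{n+1} = y_n + h·f(t_n, y_n).
t=0.000000, y=1.000000: f=0.470000 → y ← 1.000000 + 0.37·0.470000 = 1.173900
t=0.370000, y=1.173900: f=0.568161 → y ← 1.173900 + 0.37·0.568161 = 1.384120
y(0.74) ≈ 1.3841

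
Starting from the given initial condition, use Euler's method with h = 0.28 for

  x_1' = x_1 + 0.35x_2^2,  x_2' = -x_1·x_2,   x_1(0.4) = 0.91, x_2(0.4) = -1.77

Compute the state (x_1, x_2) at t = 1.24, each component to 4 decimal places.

Euler on (x_1,x_2): x_1_{n+1} = x_1_n + h·x_1', x_2_{n+1} = x_2_n + h·x_2'.
0.400000: (0.910000, -1.770000); f=(2.006515, 1.610700) → (1.471824, -1.319004)
0.680000: (1.471824, -1.319004); f=(2.080744, 1.941342) → (2.054433, -0.775428)
0.960000: (2.054433, -0.775428); f=(2.264884, 1.593065) → (2.688600, -0.329370)
(x_1(1.24), x_2(1.24)) ≈ (2.6886, -0.3294)

2.6886, -0.3294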